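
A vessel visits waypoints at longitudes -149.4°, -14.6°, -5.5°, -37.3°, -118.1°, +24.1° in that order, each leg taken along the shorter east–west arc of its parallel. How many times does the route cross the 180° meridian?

Leg 1: -149.4° → -14.6°, shortest Δλ = 134.8° (east) — does not cross 180°.
Leg 2: -14.6° → -5.5°, shortest Δλ = 9.1° (east) — does not cross 180°.
Leg 3: -5.5° → -37.3°, shortest Δλ = -31.8° (west) — does not cross 180°.
Leg 4: -37.3° → -118.1°, shortest Δλ = -80.8° (west) — does not cross 180°.
Leg 5: -118.1° → +24.1°, shortest Δλ = 142.2° (east) — does not cross 180°.
Total crossings: 0.

0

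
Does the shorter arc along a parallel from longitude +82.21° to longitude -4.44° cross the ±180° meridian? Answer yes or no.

Signed shortest Δλ = ((-4.44 − 82.21 + 180) mod 360) − 180 = -86.65°.
Going west by 86.65° from +82.21° reaches -4.44° without touching 180°.

No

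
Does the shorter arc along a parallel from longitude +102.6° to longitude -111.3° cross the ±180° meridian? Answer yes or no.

Naïve |-111.3 − 102.6| = 213.9° > 180°, so the shorter arc goes the other way round — across 180°.
Signed shortest Δλ = ((-111.3 − 102.6 + 180) mod 360) − 180 = 146.1°.
Going east by 146.1° from +102.6° passes through 180° before reaching -111.3°.

Yes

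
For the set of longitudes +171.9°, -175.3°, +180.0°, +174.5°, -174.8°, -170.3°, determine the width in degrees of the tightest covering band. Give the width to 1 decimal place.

17.8°

Sort the longitudes: -175.3°, -174.8°, -170.3°, +171.9°, +174.5°, +180.0°.
Eastward gaps between consecutive values (wrapping around): 0.5°, 4.5°, 342.2°, 2.6°, 5.5°, 4.7°.
Largest gap = 342.2° ⇒ minimal covering band is its complement: 360° − 342.2° = 17.8°.
Band runs from +171.9° eastward to -170.3°, crossing the antimeridian.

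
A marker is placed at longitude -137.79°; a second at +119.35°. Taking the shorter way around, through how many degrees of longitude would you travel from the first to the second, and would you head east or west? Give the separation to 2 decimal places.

102.86° west

Raw difference: 119.35 − -137.79 = 257.14°.
Normalise into (−180°, 180°]: 257.14° − 360° = -102.86°.
Negative ⇒ the second point lies to the west; separation 102.86°.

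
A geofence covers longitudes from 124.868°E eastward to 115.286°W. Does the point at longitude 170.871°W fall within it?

Band width going east from +124.868° to -115.286°: ((-115.286 − 124.868) mod 360) = 119.846°.
Offset of -170.871° east of the west edge: ((-170.871 − 124.868) mod 360) = 64.261°.
64.261° ≤ 119.846° ⇒ inside.

Yes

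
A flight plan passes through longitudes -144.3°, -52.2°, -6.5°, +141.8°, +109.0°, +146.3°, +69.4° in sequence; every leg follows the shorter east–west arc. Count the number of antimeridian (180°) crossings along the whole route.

0

Leg 1: -144.3° → -52.2°, shortest Δλ = 92.1° (east) — does not cross 180°.
Leg 2: -52.2° → -6.5°, shortest Δλ = 45.7° (east) — does not cross 180°.
Leg 3: -6.5° → +141.8°, shortest Δλ = 148.3° (east) — does not cross 180°.
Leg 4: +141.8° → +109.0°, shortest Δλ = -32.8° (west) — does not cross 180°.
Leg 5: +109.0° → +146.3°, shortest Δλ = 37.3° (east) — does not cross 180°.
Leg 6: +146.3° → +69.4°, shortest Δλ = -76.9° (west) — does not cross 180°.
Total crossings: 0.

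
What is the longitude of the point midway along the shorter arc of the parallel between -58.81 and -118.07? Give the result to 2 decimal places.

-88.44°

Signed shortest Δλ from -58.81° to -118.07° is -59.26°.
Midpoint longitude = -58.81° + (-59.26°)/2 = -58.81° − 29.63° = -88.44°.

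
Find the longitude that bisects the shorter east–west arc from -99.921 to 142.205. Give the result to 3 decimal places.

-158.858°

Signed shortest Δλ from -99.921° to +142.205° is -117.874°.
Midpoint longitude = -99.921° + (-117.874°)/2 = -99.921° − 58.937° = -158.858°.
(The naïve average (-99.921 + +142.205)/2 = 21.142° is on the wrong side of the globe.)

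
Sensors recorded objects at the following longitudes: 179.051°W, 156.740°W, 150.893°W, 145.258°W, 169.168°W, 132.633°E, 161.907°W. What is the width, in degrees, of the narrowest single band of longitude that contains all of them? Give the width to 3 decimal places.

82.109°

Sort the longitudes: -179.051°, -169.168°, -161.907°, -156.740°, -150.893°, -145.258°, +132.633°.
Eastward gaps between consecutive values (wrapping around): 9.883°, 7.261°, 5.167°, 5.847°, 5.635°, 277.891°, 48.316°.
Largest gap = 277.891° ⇒ minimal covering band is its complement: 360° − 277.891° = 82.109°.
Band runs from +132.633° eastward to -145.258°, crossing the antimeridian.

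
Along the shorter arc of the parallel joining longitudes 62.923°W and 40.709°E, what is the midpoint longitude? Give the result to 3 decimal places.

Signed shortest Δλ from -62.923° to +40.709° is +103.632°.
Midpoint longitude = -62.923° + (+103.632°)/2 = -62.923° + 51.816° = -11.107°.

11.107°W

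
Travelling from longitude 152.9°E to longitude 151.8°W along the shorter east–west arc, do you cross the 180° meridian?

Naïve |-151.8 − 152.9| = 304.7° > 180°, so the shorter arc goes the other way round — across 180°.
Signed shortest Δλ = ((-151.8 − 152.9 + 180) mod 360) − 180 = 55.3°.
Going east by 55.3° from +152.9° passes through 180° before reaching -151.8°.

Yes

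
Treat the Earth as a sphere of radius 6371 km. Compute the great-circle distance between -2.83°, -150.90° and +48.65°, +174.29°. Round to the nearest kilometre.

6637 km

Δλ = 174.29 − -150.90 = 325.19°; wrapped into (−180°, 180°]: -34.81°.
Δφ = 48.65 − -2.83 = 51.48°.
a = sin²(Δφ/2) + cos φ₁ · cos φ₂ · sin²(Δλ/2) = 0.247646.
c = 2·atan2(√a, √(1−a)) = 1.04175 rad → d = 6371·c ≈ 6637.01 km.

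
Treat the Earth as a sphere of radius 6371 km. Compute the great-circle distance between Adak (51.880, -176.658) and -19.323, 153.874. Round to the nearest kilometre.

8418 km

Δλ = 153.874 − -176.658 = 330.532°; wrapped into (−180°, 180°]: -29.468°.
Δφ = -19.323 − 51.880 = -71.203°.
a = sin²(Δφ/2) + cos φ₁ · cos φ₂ · sin²(Δλ/2) = 0.376573.
c = 2·atan2(√a, √(1−a)) = 1.32136 rad → d = 6371·c ≈ 8418.41 km.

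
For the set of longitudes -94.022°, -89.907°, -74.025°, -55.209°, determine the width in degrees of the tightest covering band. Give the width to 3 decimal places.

Sort the longitudes: -94.022°, -89.907°, -74.025°, -55.209°.
Eastward gaps between consecutive values (wrapping around): 4.115°, 15.882°, 18.816°, 321.187°.
Largest gap = 321.187° ⇒ minimal covering band is its complement: 360° − 321.187° = 38.813°.
Band runs from -94.022° eastward to -55.209°.

38.813°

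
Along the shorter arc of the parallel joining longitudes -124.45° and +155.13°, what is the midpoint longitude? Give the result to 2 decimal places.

-164.66°

Signed shortest Δλ from -124.45° to +155.13° is -80.42°.
Midpoint longitude = -124.45° + (-80.42°)/2 = -124.45° − 40.21° = -164.66°.
(The naïve average (-124.45 + +155.13)/2 = 15.34° is on the wrong side of the globe.)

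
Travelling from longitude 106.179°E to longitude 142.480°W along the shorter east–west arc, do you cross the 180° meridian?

Naïve |-142.480 − 106.179| = 248.659° > 180°, so the shorter arc goes the other way round — across 180°.
Signed shortest Δλ = ((-142.480 − 106.179 + 180) mod 360) − 180 = 111.341°.
Going east by 111.341° from +106.179° passes through 180° before reaching -142.480°.

Yes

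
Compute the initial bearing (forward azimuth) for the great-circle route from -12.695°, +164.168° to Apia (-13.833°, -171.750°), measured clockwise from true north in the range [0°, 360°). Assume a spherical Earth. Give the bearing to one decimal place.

95.5°

Δλ = -171.750 − 164.168 = -335.918°; wrapped into (−180°, 180°]: 24.082°.
θ = atan2( sin Δλ · cos φ₂ , cos φ₁ · sin φ₂ − sin φ₁ · cos φ₂ · cos Δλ )
  = atan2(0.39621, -0.03843) = 95.540° → normalised to [0°, 360°): 95.540°.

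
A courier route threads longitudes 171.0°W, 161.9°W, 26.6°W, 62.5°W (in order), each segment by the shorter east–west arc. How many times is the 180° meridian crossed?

Leg 1: -171.0° → -161.9°, shortest Δλ = 9.1° (east) — does not cross 180°.
Leg 2: -161.9° → -26.6°, shortest Δλ = 135.3° (east) — does not cross 180°.
Leg 3: -26.6° → -62.5°, shortest Δλ = -35.9° (west) — does not cross 180°.
Total crossings: 0.

0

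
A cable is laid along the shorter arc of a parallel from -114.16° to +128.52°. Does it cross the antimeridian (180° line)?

Naïve |128.52 − -114.16| = 242.68° > 180°, so the shorter arc goes the other way round — across 180°.
Signed shortest Δλ = ((128.52 − -114.16 + 180) mod 360) − 180 = -117.32°.
Going west by 117.32° from -114.16° passes through 180° before reaching +128.52°.

Yes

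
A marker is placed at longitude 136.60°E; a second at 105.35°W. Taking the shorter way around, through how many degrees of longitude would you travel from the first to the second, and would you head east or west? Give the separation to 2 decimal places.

118.05° east

Raw difference: -105.35 − 136.60 = -241.95°.
Normalise into (−180°, 180°]: -241.95° + 360° = 118.05°.
Positive ⇒ the second point lies to the east; separation 118.05°.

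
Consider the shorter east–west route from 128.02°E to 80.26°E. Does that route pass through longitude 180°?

No

Signed shortest Δλ = ((80.26 − 128.02 + 180) mod 360) − 180 = -47.76°.
Going west by 47.76° from +128.02° reaches +80.26° without touching 180°.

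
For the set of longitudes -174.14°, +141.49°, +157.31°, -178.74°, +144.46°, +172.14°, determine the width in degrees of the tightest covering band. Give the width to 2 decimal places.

Sort the longitudes: -178.74°, -174.14°, +141.49°, +144.46°, +157.31°, +172.14°.
Eastward gaps between consecutive values (wrapping around): 4.60°, 315.63°, 2.97°, 12.85°, 14.83°, 9.12°.
Largest gap = 315.63° ⇒ minimal covering band is its complement: 360° − 315.63° = 44.37°.
Band runs from +141.49° eastward to -174.14°, crossing the antimeridian.

44.37°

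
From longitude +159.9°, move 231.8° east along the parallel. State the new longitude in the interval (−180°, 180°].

+31.7°

Start at +159.9°; shift +231.8° → +391.7°.
+391.7° lies outside (−180°, 180°]; subtract 360° → +31.7°.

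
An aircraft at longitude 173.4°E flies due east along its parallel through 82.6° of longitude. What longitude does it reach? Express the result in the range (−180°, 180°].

Start at +173.4°; shift +82.6° → +256.0°.
+256.0° lies outside (−180°, 180°]; subtract 360° → -104.0°.

104.0°W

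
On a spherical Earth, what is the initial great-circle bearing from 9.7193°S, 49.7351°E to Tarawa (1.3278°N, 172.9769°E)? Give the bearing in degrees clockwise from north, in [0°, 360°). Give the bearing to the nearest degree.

Δλ = 172.9769 − 49.7351 = 123.2418°.
θ = atan2( sin Δλ · cos φ₂ , cos φ₁ · sin φ₂ − sin φ₁ · cos φ₂ · cos Δλ )
  = atan2(0.83614, -0.06968) = 94.764° → normalised to [0°, 360°): 94.764°.

95°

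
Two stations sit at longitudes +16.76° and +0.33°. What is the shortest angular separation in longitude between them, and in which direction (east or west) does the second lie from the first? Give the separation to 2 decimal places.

Raw difference: 0.33 − 16.76 = -16.43°.
Normalise into (−180°, 180°]: -16.43° stays -16.43°.
Negative ⇒ the second point lies to the west; separation 16.43°.

16.43° west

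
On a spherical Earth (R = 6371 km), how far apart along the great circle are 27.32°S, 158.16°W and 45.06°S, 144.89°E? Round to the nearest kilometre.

5354 km

Δλ = 144.89 − -158.16 = 303.05°; wrapped into (−180°, 180°]: -56.95°.
Δφ = -45.06 − -27.32 = -17.74°.
a = sin²(Δφ/2) + cos φ₁ · cos φ₂ · sin²(Δλ/2) = 0.166433.
c = 2·atan2(√a, √(1−a)) = 0.84044 rad → d = 6371·c ≈ 5354.45 km.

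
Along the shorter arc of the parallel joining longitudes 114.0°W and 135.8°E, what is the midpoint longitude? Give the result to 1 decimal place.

169.1°W

Signed shortest Δλ from -114.0° to +135.8° is -110.2°.
Midpoint longitude = -114.0° + (-110.2°)/2 = -114.0° − 55.1° = -169.1°.
(The naïve average (-114.0 + +135.8)/2 = 10.9° is on the wrong side of the globe.)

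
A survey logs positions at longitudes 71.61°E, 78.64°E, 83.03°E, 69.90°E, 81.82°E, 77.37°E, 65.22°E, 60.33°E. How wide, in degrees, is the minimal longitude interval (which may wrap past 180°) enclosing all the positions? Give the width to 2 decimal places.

22.70°

Sort the longitudes: +60.33°, +65.22°, +69.90°, +71.61°, +77.37°, +78.64°, +81.82°, +83.03°.
Eastward gaps between consecutive values (wrapping around): 4.89°, 4.68°, 1.71°, 5.76°, 1.27°, 3.18°, 1.21°, 337.30°.
Largest gap = 337.30° ⇒ minimal covering band is its complement: 360° − 337.30° = 22.70°.
Band runs from +60.33° eastward to +83.03°.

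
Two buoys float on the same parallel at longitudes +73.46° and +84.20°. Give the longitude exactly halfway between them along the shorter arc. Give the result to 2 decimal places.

Signed shortest Δλ from +73.46° to +84.20° is +10.74°.
Midpoint longitude = +73.46° + (+10.74°)/2 = +73.46° + 5.37° = +78.83°.

+78.83°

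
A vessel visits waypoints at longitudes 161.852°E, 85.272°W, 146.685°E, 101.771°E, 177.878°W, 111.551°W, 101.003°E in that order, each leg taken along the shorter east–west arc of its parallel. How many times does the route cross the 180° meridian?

4

Leg 1: +161.852° → -85.272°, shortest Δλ = 112.876° (east) — crosses 180°.
Leg 2: -85.272° → +146.685°, shortest Δλ = -128.043° (west) — crosses 180°.
Leg 3: +146.685° → +101.771°, shortest Δλ = -44.914° (west) — does not cross 180°.
Leg 4: +101.771° → -177.878°, shortest Δλ = 80.351° (east) — crosses 180°.
Leg 5: -177.878° → -111.551°, shortest Δλ = 66.327° (east) — does not cross 180°.
Leg 6: -111.551° → +101.003°, shortest Δλ = -147.446° (west) — crosses 180°.
Total crossings: 4.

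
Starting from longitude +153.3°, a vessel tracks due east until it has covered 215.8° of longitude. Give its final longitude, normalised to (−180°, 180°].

Start at +153.3°; shift +215.8° → +369.1°.
+369.1° lies outside (−180°, 180°]; subtract 360° → +9.1°.

+9.1°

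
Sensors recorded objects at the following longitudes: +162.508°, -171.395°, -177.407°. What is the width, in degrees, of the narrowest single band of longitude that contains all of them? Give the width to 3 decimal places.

Sort the longitudes: -177.407°, -171.395°, +162.508°.
Eastward gaps between consecutive values (wrapping around): 6.012°, 333.903°, 20.085°.
Largest gap = 333.903° ⇒ minimal covering band is its complement: 360° − 333.903° = 26.097°.
Band runs from +162.508° eastward to -171.395°, crossing the antimeridian.

26.097°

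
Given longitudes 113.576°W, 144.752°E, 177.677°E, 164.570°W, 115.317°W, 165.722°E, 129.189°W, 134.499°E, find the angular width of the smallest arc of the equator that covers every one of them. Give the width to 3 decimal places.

Sort the longitudes: -164.570°, -129.189°, -115.317°, -113.576°, +134.499°, +144.752°, +165.722°, +177.677°.
Eastward gaps between consecutive values (wrapping around): 35.381°, 13.872°, 1.741°, 248.075°, 10.253°, 20.970°, 11.955°, 17.753°.
Largest gap = 248.075° ⇒ minimal covering band is its complement: 360° − 248.075° = 111.925°.
Band runs from +134.499° eastward to -113.576°, crossing the antimeridian.

111.925°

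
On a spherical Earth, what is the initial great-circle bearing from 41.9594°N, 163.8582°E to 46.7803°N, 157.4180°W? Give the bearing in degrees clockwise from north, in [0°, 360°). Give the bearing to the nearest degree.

67°

Δλ = -157.4180 − 163.8582 = -321.2762°; wrapped into (−180°, 180°]: 38.7238°.
θ = atan2( sin Δλ · cos φ₂ , cos φ₁ · sin φ₂ − sin φ₁ · cos φ₂ · cos Δλ )
  = atan2(0.42839, 0.18469) = 66.677° → normalised to [0°, 360°): 66.677°.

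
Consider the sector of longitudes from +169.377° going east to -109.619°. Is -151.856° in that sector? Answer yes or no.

Band width going east from +169.377° to -109.619°: ((-109.619 − 169.377) mod 360) = 81.004°.
Offset of -151.856° east of the west edge: ((-151.856 − 169.377) mod 360) = 38.767°.
38.767° ≤ 81.004° ⇒ inside.

Yes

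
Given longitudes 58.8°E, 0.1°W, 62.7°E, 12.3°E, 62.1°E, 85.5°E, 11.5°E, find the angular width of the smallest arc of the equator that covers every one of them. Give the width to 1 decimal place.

Sort the longitudes: -0.1°, +11.5°, +12.3°, +58.8°, +62.1°, +62.7°, +85.5°.
Eastward gaps between consecutive values (wrapping around): 11.6°, 0.8°, 46.5°, 3.3°, 0.6°, 22.8°, 274.4°.
Largest gap = 274.4° ⇒ minimal covering band is its complement: 360° − 274.4° = 85.6°.
Band runs from -0.1° eastward to +85.5°.

85.6°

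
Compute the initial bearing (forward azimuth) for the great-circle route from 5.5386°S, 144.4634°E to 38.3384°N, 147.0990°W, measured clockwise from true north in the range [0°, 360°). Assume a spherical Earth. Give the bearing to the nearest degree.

49°

Δλ = -147.0990 − 144.4634 = -291.5624°; wrapped into (−180°, 180°]: 68.4376°.
θ = atan2( sin Δλ · cos φ₂ , cos φ₁ · sin φ₂ − sin φ₁ · cos φ₂ · cos Δλ )
  = atan2(0.72947, 0.64523) = 48.507° → normalised to [0°, 360°): 48.507°.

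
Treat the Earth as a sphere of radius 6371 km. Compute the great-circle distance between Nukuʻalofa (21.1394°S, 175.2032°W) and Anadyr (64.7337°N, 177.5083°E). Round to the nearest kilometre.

9569 km

Δλ = 177.5083 − -175.2032 = 352.7115°; wrapped into (−180°, 180°]: -7.2885°.
Δφ = 64.7337 − -21.1394 = 85.8731°.
a = sin²(Δφ/2) + cos φ₁ · cos φ₂ · sin²(Δλ/2) = 0.465625.
c = 2·atan2(√a, √(1−a)) = 1.50199 rad → d = 6371·c ≈ 9569.20 km.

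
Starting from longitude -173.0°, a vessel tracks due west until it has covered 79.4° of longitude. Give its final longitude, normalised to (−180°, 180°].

+107.6°

Start at -173.0°; shift −79.4° → -252.4°.
-252.4° lies outside (−180°, 180°]; add 360° → +107.6°.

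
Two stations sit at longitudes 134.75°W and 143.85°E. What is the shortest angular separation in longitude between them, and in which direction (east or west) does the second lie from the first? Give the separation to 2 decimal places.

Raw difference: 143.85 − -134.75 = 278.6°.
Normalise into (−180°, 180°]: 278.6° − 360° = -81.4°.
Negative ⇒ the second point lies to the west; separation 81.40°.

81.40° west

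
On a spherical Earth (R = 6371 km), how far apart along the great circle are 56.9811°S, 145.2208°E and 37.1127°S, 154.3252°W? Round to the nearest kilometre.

Δλ = -154.3252 − 145.2208 = -299.5460°; wrapped into (−180°, 180°]: 60.4540°.
Δφ = -37.1127 − -56.9811 = 19.8684°.
a = sin²(Δφ/2) + cos φ₁ · cos φ₂ · sin²(Δλ/2) = 0.139892.
c = 2·atan2(√a, √(1−a)) = 0.76668 rad → d = 6371·c ≈ 4884.54 km.

4885 km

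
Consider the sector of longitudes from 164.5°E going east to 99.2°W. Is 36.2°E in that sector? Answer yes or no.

No

Band width going east from +164.5° to -99.2°: ((-99.2 − 164.5) mod 360) = 96.3°.
Offset of +36.2° east of the west edge: ((36.2 − 164.5) mod 360) = 231.7°.
231.7° > 96.3° ⇒ outside.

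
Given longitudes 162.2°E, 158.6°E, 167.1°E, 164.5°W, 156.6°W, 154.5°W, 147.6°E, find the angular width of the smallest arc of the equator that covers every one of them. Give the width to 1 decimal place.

57.9°

Sort the longitudes: -164.5°, -156.6°, -154.5°, +147.6°, +158.6°, +162.2°, +167.1°.
Eastward gaps between consecutive values (wrapping around): 7.9°, 2.1°, 302.1°, 11.0°, 3.6°, 4.9°, 28.4°.
Largest gap = 302.1° ⇒ minimal covering band is its complement: 360° − 302.1° = 57.9°.
Band runs from +147.6° eastward to -154.5°, crossing the antimeridian.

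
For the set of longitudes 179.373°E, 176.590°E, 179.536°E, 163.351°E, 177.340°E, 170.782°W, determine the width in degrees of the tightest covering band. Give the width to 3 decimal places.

25.867°

Sort the longitudes: -170.782°, +163.351°, +176.590°, +177.340°, +179.373°, +179.536°.
Eastward gaps between consecutive values (wrapping around): 334.133°, 13.239°, 0.750°, 2.033°, 0.163°, 9.682°.
Largest gap = 334.133° ⇒ minimal covering band is its complement: 360° − 334.133° = 25.867°.
Band runs from +163.351° eastward to -170.782°, crossing the antimeridian.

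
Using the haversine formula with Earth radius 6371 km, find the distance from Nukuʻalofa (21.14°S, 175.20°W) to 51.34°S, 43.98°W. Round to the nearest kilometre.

10661 km

Δλ = -43.98 − -175.20 = 131.22°.
Δφ = -51.34 − -21.14 = -30.20°.
a = sin²(Δφ/2) + cos φ₁ · cos φ₂ · sin²(Δλ/2) = 0.551162.
c = 2·atan2(√a, √(1−a)) = 1.67330 rad → d = 6371·c ≈ 10660.60 km.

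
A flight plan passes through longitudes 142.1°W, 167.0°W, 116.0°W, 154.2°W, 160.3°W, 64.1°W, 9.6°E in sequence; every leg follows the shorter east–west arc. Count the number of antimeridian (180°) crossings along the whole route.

Leg 1: -142.1° → -167.0°, shortest Δλ = -24.9° (west) — does not cross 180°.
Leg 2: -167.0° → -116.0°, shortest Δλ = 51.0° (east) — does not cross 180°.
Leg 3: -116.0° → -154.2°, shortest Δλ = -38.2° (west) — does not cross 180°.
Leg 4: -154.2° → -160.3°, shortest Δλ = -6.1° (west) — does not cross 180°.
Leg 5: -160.3° → -64.1°, shortest Δλ = 96.2° (east) — does not cross 180°.
Leg 6: -64.1° → +9.6°, shortest Δλ = 73.7° (east) — does not cross 180°.
Total crossings: 0.

0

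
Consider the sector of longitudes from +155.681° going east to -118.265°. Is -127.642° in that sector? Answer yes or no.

Yes

Band width going east from +155.681° to -118.265°: ((-118.265 − 155.681) mod 360) = 86.054°.
Offset of -127.642° east of the west edge: ((-127.642 − 155.681) mod 360) = 76.677°.
76.677° ≤ 86.054° ⇒ inside.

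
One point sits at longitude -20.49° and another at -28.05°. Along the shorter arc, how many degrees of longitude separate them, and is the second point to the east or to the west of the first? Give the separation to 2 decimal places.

7.56° west

Raw difference: -28.05 − -20.49 = -7.56°.
Normalise into (−180°, 180°]: -7.56° stays -7.56°.
Negative ⇒ the second point lies to the west; separation 7.56°.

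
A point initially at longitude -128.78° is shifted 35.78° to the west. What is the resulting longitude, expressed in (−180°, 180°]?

Start at -128.78°; shift −35.78° → -164.56°.
-164.56° already lies in (−180°, 180°].

-164.56°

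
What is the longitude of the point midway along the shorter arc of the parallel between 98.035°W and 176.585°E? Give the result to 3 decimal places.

140.725°W

Signed shortest Δλ from -98.035° to +176.585° is -85.380°.
Midpoint longitude = -98.035° + (-85.380°)/2 = -98.035° − 42.690° = -140.725°.
(The naïve average (-98.035 + +176.585)/2 = 39.275° is on the wrong side of the globe.)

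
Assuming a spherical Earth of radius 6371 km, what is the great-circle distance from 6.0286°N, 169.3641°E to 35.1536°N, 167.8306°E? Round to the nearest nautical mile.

1751 nmi

Δλ = 167.8306 − 169.3641 = -1.5335°.
Δφ = 35.1536 − 6.0286 = 29.1250°.
a = sin²(Δφ/2) + cos φ₁ · cos φ₂ · sin²(Δλ/2) = 0.063366.
c = 2·atan2(√a, √(1−a)) = 0.50893 rad → d = 6371·c ≈ 3242.36 km ≈ 1750.74 nmi.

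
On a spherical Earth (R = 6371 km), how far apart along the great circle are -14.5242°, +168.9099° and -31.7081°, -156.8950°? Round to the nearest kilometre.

Δλ = -156.8950 − 168.9099 = -325.8049°; wrapped into (−180°, 180°]: 34.1951°.
Δφ = -31.7081 − -14.5242 = -17.1839°.
a = sin²(Δφ/2) + cos φ₁ · cos φ₂ · sin²(Δλ/2) = 0.093503.
c = 2·atan2(√a, √(1−a)) = 0.62152 rad → d = 6371·c ≈ 3959.71 km.

3960 km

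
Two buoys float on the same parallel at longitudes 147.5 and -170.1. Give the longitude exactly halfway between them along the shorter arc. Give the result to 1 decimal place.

+168.7°

Signed shortest Δλ from +147.5° to -170.1° is +42.4°.
Midpoint longitude = +147.5° + (+42.4°)/2 = +147.5° + 21.2° = +168.7°.
(The naïve average (+147.5 + -170.1)/2 = -11.3° is on the wrong side of the globe.)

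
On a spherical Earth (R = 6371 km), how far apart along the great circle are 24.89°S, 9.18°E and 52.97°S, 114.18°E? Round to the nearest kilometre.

Δλ = 114.18 − 9.18 = 105.00°.
Δφ = -52.97 − -24.89 = -28.08°.
a = sin²(Δφ/2) + cos φ₁ · cos φ₂ · sin²(Δλ/2) = 0.402698.
c = 2·atan2(√a, √(1−a)) = 1.37494 rad → d = 6371·c ≈ 8759.76 km.

8760 km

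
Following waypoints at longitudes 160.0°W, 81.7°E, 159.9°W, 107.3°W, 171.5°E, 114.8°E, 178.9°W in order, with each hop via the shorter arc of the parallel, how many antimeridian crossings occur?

Leg 1: -160.0° → +81.7°, shortest Δλ = -118.3° (west) — crosses 180°.
Leg 2: +81.7° → -159.9°, shortest Δλ = 118.4° (east) — crosses 180°.
Leg 3: -159.9° → -107.3°, shortest Δλ = 52.6° (east) — does not cross 180°.
Leg 4: -107.3° → +171.5°, shortest Δλ = -81.2° (west) — crosses 180°.
Leg 5: +171.5° → +114.8°, shortest Δλ = -56.7° (west) — does not cross 180°.
Leg 6: +114.8° → -178.9°, shortest Δλ = 66.3° (east) — crosses 180°.
Total crossings: 4.

4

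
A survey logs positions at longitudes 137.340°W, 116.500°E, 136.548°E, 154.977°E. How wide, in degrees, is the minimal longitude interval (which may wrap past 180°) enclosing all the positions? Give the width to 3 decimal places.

106.160°

Sort the longitudes: -137.340°, +116.500°, +136.548°, +154.977°.
Eastward gaps between consecutive values (wrapping around): 253.840°, 20.048°, 18.429°, 67.683°.
Largest gap = 253.840° ⇒ minimal covering band is its complement: 360° − 253.840° = 106.160°.
Band runs from +116.500° eastward to -137.340°, crossing the antimeridian.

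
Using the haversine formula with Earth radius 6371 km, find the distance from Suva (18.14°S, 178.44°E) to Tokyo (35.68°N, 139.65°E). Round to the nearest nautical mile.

3912 nmi

Δλ = 139.65 − 178.44 = -38.79°.
Δφ = 35.68 − -18.14 = 53.82°.
a = sin²(Δφ/2) + cos φ₁ · cos φ₂ · sin²(Δλ/2) = 0.289962.
c = 2·atan2(√a, √(1−a)) = 1.13727 rad → d = 6371·c ≈ 7245.53 km ≈ 3912.27 nmi.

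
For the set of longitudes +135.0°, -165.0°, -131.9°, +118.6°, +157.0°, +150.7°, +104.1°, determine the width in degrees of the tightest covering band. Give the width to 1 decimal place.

Sort the longitudes: -165.0°, -131.9°, +104.1°, +118.6°, +135.0°, +150.7°, +157.0°.
Eastward gaps between consecutive values (wrapping around): 33.1°, 236.0°, 14.5°, 16.4°, 15.7°, 6.3°, 38.0°.
Largest gap = 236.0° ⇒ minimal covering band is its complement: 360° − 236.0° = 124.0°.
Band runs from +104.1° eastward to -131.9°, crossing the antimeridian.

124.0°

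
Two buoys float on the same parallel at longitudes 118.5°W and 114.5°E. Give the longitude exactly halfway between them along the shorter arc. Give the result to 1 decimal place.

Signed shortest Δλ from -118.5° to +114.5° is -127.0°.
Midpoint longitude = -118.5° + (-127.0°)/2 = -118.5° − 63.5° = -182.0°.
Normalise into (−180°, 180°]: +178.0°.
(The naïve average (-118.5 + +114.5)/2 = -2.0° is on the wrong side of the globe.)

178.0°E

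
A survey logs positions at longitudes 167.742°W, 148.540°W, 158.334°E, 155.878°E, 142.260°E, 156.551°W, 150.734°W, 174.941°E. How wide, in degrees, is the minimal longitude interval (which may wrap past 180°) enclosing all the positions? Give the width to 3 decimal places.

Sort the longitudes: -167.742°, -156.551°, -150.734°, -148.540°, +142.260°, +155.878°, +158.334°, +174.941°.
Eastward gaps between consecutive values (wrapping around): 11.191°, 5.817°, 2.194°, 290.800°, 13.618°, 2.456°, 16.607°, 17.317°.
Largest gap = 290.800° ⇒ minimal covering band is its complement: 360° − 290.800° = 69.200°.
Band runs from +142.260° eastward to -148.540°, crossing the antimeridian.

69.200°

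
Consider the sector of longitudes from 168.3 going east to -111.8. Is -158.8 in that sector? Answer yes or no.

Yes

Band width going east from +168.3° to -111.8°: ((-111.8 − 168.3) mod 360) = 79.9°.
Offset of -158.8° east of the west edge: ((-158.8 − 168.3) mod 360) = 32.9°.
32.9° ≤ 79.9° ⇒ inside.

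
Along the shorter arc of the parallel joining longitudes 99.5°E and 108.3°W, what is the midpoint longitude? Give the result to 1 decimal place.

Signed shortest Δλ from +99.5° to -108.3° is +152.2°.
Midpoint longitude = +99.5° + (+152.2°)/2 = +99.5° + 76.1° = +175.6°.
(The naïve average (+99.5 + -108.3)/2 = -4.4° is on the wrong side of the globe.)

175.6°E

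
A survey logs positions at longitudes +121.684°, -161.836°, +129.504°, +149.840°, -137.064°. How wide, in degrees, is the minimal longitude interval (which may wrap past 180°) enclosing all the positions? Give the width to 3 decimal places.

101.252°

Sort the longitudes: -161.836°, -137.064°, +121.684°, +129.504°, +149.840°.
Eastward gaps between consecutive values (wrapping around): 24.772°, 258.748°, 7.820°, 20.336°, 48.324°.
Largest gap = 258.748° ⇒ minimal covering band is its complement: 360° − 258.748° = 101.252°.
Band runs from +121.684° eastward to -137.064°, crossing the antimeridian.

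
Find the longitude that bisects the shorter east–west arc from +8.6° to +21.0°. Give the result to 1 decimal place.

+14.8°

Signed shortest Δλ from +8.6° to +21.0° is +12.4°.
Midpoint longitude = +8.6° + (+12.4°)/2 = +8.6° + 6.2° = +14.8°.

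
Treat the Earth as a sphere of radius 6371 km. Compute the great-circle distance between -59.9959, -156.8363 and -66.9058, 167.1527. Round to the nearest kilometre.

1913 km

Δλ = 167.1527 − -156.8363 = 323.9890°; wrapped into (−180°, 180°]: -36.0110°.
Δφ = -66.9058 − -59.9959 = -6.9099°.
a = sin²(Δφ/2) + cos φ₁ · cos φ₂ · sin²(Δλ/2) = 0.022373.
c = 2·atan2(√a, √(1−a)) = 0.30028 rad → d = 6371·c ≈ 1913.08 km.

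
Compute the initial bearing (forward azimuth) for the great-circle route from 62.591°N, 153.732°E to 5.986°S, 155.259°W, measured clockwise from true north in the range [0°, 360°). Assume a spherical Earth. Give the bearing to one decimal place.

Δλ = -155.259 − 153.732 = -308.991°; wrapped into (−180°, 180°]: 51.009°.
θ = atan2( sin Δλ · cos φ₂ , cos φ₁ · sin φ₂ − sin φ₁ · cos φ₂ · cos Δλ )
  = atan2(0.77301, -0.60353) = 127.981° → normalised to [0°, 360°): 127.981°.

128.0°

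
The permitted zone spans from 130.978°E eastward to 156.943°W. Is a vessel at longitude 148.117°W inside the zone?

Band width going east from +130.978° to -156.943°: ((-156.943 − 130.978) mod 360) = 72.079°.
Offset of -148.117° east of the west edge: ((-148.117 − 130.978) mod 360) = 80.905°.
80.905° > 72.079° ⇒ outside.

No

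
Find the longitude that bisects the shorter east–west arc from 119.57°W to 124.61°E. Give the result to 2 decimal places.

Signed shortest Δλ from -119.57° to +124.61° is -115.82°.
Midpoint longitude = -119.57° + (-115.82°)/2 = -119.57° − 57.91° = -177.48°.
(The naïve average (-119.57 + +124.61)/2 = 2.52° is on the wrong side of the globe.)

177.48°W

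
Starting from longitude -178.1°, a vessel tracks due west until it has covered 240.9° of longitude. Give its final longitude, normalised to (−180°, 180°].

-59.0°

Start at -178.1°; shift −240.9° → -419.0°.
-419.0° lies outside (−180°, 180°]; add 360° → -59.0°.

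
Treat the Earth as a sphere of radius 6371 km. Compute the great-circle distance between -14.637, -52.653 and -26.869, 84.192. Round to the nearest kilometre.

Δλ = 84.192 − -52.653 = 136.845°.
Δφ = -26.869 − -14.637 = -12.232°.
a = sin²(Δφ/2) + cos φ₁ · cos φ₂ · sin²(Δλ/2) = 0.757713.
c = 2·atan2(√a, √(1−a)) = 2.11230 rad → d = 6371·c ≈ 13457.46 km.

13457 km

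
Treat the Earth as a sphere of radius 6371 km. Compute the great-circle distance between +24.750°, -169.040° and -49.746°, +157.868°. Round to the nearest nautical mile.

Δλ = 157.868 − -169.040 = 326.908°; wrapped into (−180°, 180°]: -33.092°.
Δφ = -49.746 − 24.750 = -74.496°.
a = sin²(Δφ/2) + cos φ₁ · cos φ₂ · sin²(Δλ/2) = 0.413940.
c = 2·atan2(√a, √(1−a)) = 1.39781 rad → d = 6371·c ≈ 8905.48 km ≈ 4808.57 nmi.

4809 nmi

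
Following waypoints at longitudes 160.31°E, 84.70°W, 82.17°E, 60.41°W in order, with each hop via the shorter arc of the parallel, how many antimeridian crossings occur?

1

Leg 1: +160.31° → -84.70°, shortest Δλ = 114.99° (east) — crosses 180°.
Leg 2: -84.70° → +82.17°, shortest Δλ = 166.87° (east) — does not cross 180°.
Leg 3: +82.17° → -60.41°, shortest Δλ = -142.58° (west) — does not cross 180°.
Total crossings: 1.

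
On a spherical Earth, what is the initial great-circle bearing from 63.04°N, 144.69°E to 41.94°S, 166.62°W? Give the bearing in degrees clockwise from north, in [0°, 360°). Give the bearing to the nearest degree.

143°

Δλ = -166.62 − 144.69 = -311.31°; wrapped into (−180°, 180°]: 48.69°.
θ = atan2( sin Δλ · cos φ₂ , cos φ₁ · sin φ₂ − sin φ₁ · cos φ₂ · cos Δλ )
  = atan2(0.55874, -0.74068) = 142.971° → normalised to [0°, 360°): 142.971°.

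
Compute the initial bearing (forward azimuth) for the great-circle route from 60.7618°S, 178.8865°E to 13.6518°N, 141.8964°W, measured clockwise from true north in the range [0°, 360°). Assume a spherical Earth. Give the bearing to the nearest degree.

Δλ = -141.8964 − 178.8865 = -320.7829°; wrapped into (−180°, 180°]: 39.2171°.
θ = atan2( sin Δλ · cos φ₂ , cos φ₁ · sin φ₂ − sin φ₁ · cos φ₂ · cos Δλ )
  = atan2(0.61440, 0.77223) = 38.506° → normalised to [0°, 360°): 38.506°.

39°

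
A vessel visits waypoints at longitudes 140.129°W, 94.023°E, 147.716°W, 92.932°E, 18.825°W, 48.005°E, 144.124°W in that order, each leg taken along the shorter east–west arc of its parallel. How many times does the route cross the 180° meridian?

Leg 1: -140.129° → +94.023°, shortest Δλ = -125.848° (west) — crosses 180°.
Leg 2: +94.023° → -147.716°, shortest Δλ = 118.261° (east) — crosses 180°.
Leg 3: -147.716° → +92.932°, shortest Δλ = -119.352° (west) — crosses 180°.
Leg 4: +92.932° → -18.825°, shortest Δλ = -111.757° (west) — does not cross 180°.
Leg 5: -18.825° → +48.005°, shortest Δλ = 66.83° (east) — does not cross 180°.
Leg 6: +48.005° → -144.124°, shortest Δλ = 167.871° (east) — crosses 180°.
Total crossings: 4.

4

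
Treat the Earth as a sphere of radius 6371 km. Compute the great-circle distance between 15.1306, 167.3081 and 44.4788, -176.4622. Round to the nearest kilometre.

Δλ = -176.4622 − 167.3081 = -343.7703°; wrapped into (−180°, 180°]: 16.2297°.
Δφ = 44.4788 − 15.1306 = 29.3482°.
a = sin²(Δφ/2) + cos φ₁ · cos φ₂ · sin²(Δλ/2) = 0.077896.
c = 2·atan2(√a, √(1−a)) = 0.56571 rad → d = 6371·c ≈ 3604.13 km.

3604 km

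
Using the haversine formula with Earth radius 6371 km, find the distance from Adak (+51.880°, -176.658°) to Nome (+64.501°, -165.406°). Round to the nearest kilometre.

1545 km

Δλ = -165.406 − -176.658 = 11.252°.
Δφ = 64.501 − 51.880 = 12.621°.
a = sin²(Δφ/2) + cos φ₁ · cos φ₂ · sin²(Δλ/2) = 0.014636.
c = 2·atan2(√a, √(1−a)) = 0.24255 rad → d = 6371·c ≈ 1545.29 km.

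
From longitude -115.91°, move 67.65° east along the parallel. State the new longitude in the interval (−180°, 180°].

-48.26°

Start at -115.91°; shift +67.65° → -48.26°.
-48.26° already lies in (−180°, 180°].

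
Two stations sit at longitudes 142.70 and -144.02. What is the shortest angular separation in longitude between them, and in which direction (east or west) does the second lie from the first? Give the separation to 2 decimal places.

Raw difference: -144.02 − 142.70 = -286.72°.
Normalise into (−180°, 180°]: -286.72° + 360° = 73.28°.
Positive ⇒ the second point lies to the east; separation 73.28°.

73.28° east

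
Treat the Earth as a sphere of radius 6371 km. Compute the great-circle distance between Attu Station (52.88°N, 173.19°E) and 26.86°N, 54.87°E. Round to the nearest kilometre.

Δλ = 54.87 − 173.19 = -118.32°.
Δφ = 26.86 − 52.88 = -26.02°.
a = sin²(Δφ/2) + cos φ₁ · cos φ₂ · sin²(Δλ/2) = 0.447571.
c = 2·atan2(√a, √(1−a)) = 1.46574 rad → d = 6371·c ≈ 9338.26 km.

9338 km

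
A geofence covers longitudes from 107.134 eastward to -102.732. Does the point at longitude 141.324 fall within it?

Band width going east from +107.134° to -102.732°: ((-102.732 − 107.134) mod 360) = 150.134°.
Offset of +141.324° east of the west edge: ((141.324 − 107.134) mod 360) = 34.190°.
34.190° ≤ 150.134° ⇒ inside.

Yes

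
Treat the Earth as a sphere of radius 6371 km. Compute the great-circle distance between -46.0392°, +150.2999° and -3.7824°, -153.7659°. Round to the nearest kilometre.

Δλ = -153.7659 − 150.2999 = -304.0658°; wrapped into (−180°, 180°]: 55.9342°.
Δφ = -3.7824 − -46.0392 = 42.2568°.
a = sin²(Δφ/2) + cos φ₁ · cos φ₂ · sin²(Δλ/2) = 0.282265.
c = 2·atan2(√a, √(1−a)) = 1.12024 rad → d = 6371·c ≈ 7137.02 km.

7137 km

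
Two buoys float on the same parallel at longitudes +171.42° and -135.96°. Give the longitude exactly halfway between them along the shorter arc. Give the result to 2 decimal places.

-162.27°

Signed shortest Δλ from +171.42° to -135.96° is +52.62°.
Midpoint longitude = +171.42° + (+52.62°)/2 = +171.42° + 26.31° = +197.73°.
Normalise into (−180°, 180°]: -162.27°.
(The naïve average (+171.42 + -135.96)/2 = 17.73° is on the wrong side of the globe.)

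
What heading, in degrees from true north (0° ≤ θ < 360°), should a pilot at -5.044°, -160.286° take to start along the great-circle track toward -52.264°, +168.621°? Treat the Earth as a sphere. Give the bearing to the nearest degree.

Δλ = 168.621 − -160.286 = 328.907°; wrapped into (−180°, 180°]: -31.093°.
θ = atan2( sin Δλ · cos φ₂ , cos φ₁ · sin φ₂ − sin φ₁ · cos φ₂ · cos Δλ )
  = atan2(-0.31607, -0.74170) = -156.919° → normalised to [0°, 360°): 203.081°.

203°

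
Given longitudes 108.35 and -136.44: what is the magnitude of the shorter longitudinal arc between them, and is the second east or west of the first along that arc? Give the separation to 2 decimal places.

115.21° east

Raw difference: -136.44 − 108.35 = -244.79°.
Normalise into (−180°, 180°]: -244.79° + 360° = 115.21°.
Positive ⇒ the second point lies to the east; separation 115.21°.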